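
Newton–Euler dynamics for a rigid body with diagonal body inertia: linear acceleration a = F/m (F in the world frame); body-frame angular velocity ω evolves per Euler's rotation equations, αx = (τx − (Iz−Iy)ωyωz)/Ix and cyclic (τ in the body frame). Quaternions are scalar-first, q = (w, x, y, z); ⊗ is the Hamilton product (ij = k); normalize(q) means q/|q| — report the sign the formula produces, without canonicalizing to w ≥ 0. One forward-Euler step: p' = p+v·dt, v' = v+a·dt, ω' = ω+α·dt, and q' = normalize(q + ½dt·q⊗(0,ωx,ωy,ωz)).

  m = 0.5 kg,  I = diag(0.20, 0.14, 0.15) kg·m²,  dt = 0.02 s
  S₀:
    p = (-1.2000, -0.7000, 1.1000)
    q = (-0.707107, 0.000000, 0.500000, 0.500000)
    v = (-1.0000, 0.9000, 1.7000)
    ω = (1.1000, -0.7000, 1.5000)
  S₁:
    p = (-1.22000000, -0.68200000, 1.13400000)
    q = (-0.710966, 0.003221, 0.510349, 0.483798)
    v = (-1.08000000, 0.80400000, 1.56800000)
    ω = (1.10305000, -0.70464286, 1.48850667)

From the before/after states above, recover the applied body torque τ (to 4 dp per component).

rate change Δω = (0.00305000, -0.00464286, -0.01149333)
precession coupling = (-0.0105, 0.0825, 0.0462)
τ = I·(Δω/dt) + ω₀×(Iω₀) = (0.0200, 0.0500, -0.0400)

τ = (0.0200, 0.0500, -0.0400)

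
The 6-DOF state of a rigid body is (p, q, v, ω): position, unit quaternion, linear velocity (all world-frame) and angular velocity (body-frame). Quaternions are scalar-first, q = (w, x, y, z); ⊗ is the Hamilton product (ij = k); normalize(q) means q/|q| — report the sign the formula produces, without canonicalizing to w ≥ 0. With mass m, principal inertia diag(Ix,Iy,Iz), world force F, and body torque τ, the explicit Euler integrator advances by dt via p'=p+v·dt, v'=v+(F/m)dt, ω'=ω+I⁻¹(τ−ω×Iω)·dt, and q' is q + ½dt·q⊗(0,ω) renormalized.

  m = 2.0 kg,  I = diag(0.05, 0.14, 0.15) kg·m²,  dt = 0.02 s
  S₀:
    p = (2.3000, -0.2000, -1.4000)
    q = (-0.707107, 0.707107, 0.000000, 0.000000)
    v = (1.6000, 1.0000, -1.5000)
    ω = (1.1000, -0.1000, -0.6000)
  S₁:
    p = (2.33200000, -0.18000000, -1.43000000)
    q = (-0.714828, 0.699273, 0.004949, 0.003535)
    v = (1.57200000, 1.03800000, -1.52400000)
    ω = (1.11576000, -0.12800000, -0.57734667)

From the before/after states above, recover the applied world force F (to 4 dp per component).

F = (-2.8000, 3.8000, -2.4000)

velocity change Δv = (-0.02800000, 0.03800000, -0.02400000)
applied force F = (-2.8000, 3.8000, -2.4000)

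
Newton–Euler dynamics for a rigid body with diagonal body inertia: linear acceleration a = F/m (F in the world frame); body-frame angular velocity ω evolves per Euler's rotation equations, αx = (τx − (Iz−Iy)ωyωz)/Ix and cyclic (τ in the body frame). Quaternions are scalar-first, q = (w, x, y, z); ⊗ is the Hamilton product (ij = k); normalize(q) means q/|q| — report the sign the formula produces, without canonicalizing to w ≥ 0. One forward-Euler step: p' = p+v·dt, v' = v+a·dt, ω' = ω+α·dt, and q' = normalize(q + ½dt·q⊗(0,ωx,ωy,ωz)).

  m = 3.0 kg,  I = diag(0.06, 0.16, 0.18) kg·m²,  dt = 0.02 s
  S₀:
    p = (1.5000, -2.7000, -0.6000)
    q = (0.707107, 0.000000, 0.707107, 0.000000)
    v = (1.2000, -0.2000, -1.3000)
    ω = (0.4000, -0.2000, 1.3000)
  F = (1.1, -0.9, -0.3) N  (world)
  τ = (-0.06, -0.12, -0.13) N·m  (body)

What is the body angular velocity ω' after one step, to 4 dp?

gyro term ω×Iω = (-0.0052, -0.0624, -0.0080)
α = I⁻¹(τ − ω×Iω) = (-0.9133, -0.3600, -0.6778)
ω + α·dt = (0.3817, -0.2072, 1.2864)

ω' = (0.3817, -0.2072, 1.2864)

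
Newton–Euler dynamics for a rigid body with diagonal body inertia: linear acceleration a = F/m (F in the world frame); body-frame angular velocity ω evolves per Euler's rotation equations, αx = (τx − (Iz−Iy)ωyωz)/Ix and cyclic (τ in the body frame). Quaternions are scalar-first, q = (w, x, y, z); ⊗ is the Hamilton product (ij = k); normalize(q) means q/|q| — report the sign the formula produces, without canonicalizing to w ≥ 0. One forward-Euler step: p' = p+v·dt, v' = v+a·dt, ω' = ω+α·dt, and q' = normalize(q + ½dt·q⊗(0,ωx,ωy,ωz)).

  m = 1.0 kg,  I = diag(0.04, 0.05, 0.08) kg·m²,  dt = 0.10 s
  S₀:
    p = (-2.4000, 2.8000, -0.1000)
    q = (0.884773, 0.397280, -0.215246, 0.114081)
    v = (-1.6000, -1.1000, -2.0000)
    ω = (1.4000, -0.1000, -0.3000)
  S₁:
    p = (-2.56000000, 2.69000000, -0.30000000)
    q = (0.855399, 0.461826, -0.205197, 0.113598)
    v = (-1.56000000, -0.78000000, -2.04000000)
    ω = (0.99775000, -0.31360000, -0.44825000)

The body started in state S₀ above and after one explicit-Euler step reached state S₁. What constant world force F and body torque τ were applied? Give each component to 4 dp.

ω₁ − ω₀ = (-0.40225000, -0.21360000, -0.14825000)
I·α + gyro = (-0.1600, -0.0900, -0.1200)
Δv = v₁−v₀ = (0.04000000, 0.32000000, -0.04000000)
F = m·Δv/dt = (0.4000, 3.2000, -0.4000)

F = (0.4000, 3.2000, -0.4000)
τ = (-0.1600, -0.0900, -0.1200)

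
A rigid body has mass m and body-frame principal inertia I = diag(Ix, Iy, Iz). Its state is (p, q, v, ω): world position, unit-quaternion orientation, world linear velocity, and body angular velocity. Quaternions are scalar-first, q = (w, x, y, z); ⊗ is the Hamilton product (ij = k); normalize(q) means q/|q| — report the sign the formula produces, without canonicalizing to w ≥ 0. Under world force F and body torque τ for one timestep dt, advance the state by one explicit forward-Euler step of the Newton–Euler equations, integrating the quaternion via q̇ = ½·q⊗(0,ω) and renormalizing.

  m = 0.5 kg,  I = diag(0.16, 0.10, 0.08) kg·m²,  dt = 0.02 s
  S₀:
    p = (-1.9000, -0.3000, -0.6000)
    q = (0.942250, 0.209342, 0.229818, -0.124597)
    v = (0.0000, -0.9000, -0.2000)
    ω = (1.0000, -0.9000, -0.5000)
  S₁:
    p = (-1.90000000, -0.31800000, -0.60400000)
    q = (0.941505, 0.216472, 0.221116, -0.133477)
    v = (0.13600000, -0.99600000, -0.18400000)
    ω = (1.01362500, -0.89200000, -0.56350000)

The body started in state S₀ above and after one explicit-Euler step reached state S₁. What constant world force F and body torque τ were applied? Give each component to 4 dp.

Δω = ω₁−ω₀ = (0.01362500, 0.00800000, -0.06350000)
precession coupling = (-0.0090, -0.0400, 0.0540)
applied torque τ = (0.1000, 0.0000, -0.2000)
v₁ − v₀ = (0.13600000, -0.09600000, 0.01600000)
F = m·Δv/dt = (3.4000, -2.4000, 0.4000)

F = (3.4000, -2.4000, 0.4000)
τ = (0.1000, 0.0000, -0.2000)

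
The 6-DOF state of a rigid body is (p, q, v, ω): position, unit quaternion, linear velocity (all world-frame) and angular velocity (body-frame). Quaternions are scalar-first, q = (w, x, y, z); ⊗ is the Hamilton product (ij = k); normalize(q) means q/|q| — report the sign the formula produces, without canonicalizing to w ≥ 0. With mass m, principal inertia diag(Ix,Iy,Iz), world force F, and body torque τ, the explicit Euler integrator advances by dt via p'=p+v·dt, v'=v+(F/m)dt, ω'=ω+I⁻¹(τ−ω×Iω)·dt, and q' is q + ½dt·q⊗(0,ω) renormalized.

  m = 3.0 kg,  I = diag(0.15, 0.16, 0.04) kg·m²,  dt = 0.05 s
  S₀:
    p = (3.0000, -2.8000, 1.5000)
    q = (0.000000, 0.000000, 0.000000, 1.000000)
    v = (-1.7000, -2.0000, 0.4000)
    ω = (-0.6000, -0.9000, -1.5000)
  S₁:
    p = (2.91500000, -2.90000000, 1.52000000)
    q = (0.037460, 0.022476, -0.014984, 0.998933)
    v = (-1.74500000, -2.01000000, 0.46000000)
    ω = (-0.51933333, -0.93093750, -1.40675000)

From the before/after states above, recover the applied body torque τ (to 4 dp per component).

τ = (0.0800, 0.0000, 0.0800)

Δω = ω₁−ω₀ = (0.08066667, -0.03093750, 0.09325000)
precession coupling = (-0.1620, 0.0990, 0.0054)
τ = I·(Δω/dt) + ω₀×(Iω₀) = (0.0800, 0.0000, 0.0800)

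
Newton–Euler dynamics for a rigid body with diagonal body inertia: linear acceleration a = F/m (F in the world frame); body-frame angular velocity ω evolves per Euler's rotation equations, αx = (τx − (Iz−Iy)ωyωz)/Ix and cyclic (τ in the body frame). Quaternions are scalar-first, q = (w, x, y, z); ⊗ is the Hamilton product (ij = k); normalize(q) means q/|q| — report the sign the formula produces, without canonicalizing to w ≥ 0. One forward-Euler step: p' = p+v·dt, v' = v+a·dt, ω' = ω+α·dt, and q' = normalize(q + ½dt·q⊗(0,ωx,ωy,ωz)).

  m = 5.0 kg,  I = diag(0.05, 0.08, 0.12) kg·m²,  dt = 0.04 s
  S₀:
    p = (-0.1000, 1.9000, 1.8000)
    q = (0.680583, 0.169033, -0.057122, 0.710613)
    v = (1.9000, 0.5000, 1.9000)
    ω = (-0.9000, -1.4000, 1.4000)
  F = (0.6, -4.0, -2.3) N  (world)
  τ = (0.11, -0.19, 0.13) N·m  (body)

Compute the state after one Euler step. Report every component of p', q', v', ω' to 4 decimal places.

ω×(Iω) gyroscopic = (-0.0784, 0.0882, 0.0378)
(τ − ω×Iω)/I = (3.7680, -3.4775, 0.7683)
new body rate ω' = (-0.7493, -1.5391, 1.4307)
q⊗(0,ω) = (-0.9226993, 0.3023627, -1.8290141, 0.6647602)
q' = normalize(q + ½dt·q⊗(0,ω)) = (0.6615, 0.1749, -0.0936, 0.7232)
a = F/m = (0.1200, -0.8000, -0.4600)
new position p' = (-0.0240, 1.9200, 1.8760)
v' = v + a·dt = (1.9048, 0.4680, 1.8816)

p' = (-0.0240, 1.9200, 1.8760)
q' = (0.6615, 0.1749, -0.0936, 0.7232)
v' = (1.9048, 0.4680, 1.8816)
ω' = (-0.7493, -1.5391, 1.4307)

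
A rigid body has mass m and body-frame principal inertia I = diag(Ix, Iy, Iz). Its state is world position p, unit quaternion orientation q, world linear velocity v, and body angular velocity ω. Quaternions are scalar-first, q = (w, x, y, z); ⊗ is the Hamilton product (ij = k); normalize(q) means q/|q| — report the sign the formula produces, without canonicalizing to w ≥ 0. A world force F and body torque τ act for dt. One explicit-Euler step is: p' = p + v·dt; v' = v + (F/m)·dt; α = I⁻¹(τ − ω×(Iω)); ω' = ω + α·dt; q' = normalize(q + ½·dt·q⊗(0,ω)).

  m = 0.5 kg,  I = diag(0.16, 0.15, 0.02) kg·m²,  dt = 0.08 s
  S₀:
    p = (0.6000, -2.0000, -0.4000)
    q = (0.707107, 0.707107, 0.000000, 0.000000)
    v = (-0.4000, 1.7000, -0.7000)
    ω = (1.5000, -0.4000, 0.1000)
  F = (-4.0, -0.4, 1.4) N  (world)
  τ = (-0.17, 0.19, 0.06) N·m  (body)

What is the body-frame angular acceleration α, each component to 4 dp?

α = (-1.0950, 1.1267, 2.7000)

ω×(Iω) gyroscopic = (0.0052, 0.0210, 0.0060)
(τ − ω×Iω)/I = (-1.0950, 1.1267, 2.7000)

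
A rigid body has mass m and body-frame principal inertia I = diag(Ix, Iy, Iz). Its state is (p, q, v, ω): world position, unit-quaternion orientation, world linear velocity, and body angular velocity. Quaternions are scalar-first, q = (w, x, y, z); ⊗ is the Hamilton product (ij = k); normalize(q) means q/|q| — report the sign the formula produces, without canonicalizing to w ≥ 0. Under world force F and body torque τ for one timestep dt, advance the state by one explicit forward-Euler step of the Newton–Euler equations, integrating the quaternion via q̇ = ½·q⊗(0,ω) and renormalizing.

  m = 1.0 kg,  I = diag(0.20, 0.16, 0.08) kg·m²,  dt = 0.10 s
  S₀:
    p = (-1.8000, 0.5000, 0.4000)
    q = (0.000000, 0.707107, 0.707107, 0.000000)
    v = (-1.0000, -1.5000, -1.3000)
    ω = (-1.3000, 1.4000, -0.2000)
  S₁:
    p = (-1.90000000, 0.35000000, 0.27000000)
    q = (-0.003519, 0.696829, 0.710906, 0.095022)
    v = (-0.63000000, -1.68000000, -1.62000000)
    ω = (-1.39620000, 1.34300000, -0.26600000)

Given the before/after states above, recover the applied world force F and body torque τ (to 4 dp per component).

v₁ − v₀ = (0.37000000, -0.18000000, -0.32000000)
applied force F = (3.7000, -1.8000, -3.2000)
Δω = ω₁−ω₀ = (-0.09620000, -0.05700000, -0.06600000)
ω₀×(Iω₀) = (0.0224, 0.0312, 0.0728)
I·α + gyro = (-0.1700, -0.0600, 0.0200)

F = (3.7000, -1.8000, -3.2000)
τ = (-0.1700, -0.0600, 0.0200)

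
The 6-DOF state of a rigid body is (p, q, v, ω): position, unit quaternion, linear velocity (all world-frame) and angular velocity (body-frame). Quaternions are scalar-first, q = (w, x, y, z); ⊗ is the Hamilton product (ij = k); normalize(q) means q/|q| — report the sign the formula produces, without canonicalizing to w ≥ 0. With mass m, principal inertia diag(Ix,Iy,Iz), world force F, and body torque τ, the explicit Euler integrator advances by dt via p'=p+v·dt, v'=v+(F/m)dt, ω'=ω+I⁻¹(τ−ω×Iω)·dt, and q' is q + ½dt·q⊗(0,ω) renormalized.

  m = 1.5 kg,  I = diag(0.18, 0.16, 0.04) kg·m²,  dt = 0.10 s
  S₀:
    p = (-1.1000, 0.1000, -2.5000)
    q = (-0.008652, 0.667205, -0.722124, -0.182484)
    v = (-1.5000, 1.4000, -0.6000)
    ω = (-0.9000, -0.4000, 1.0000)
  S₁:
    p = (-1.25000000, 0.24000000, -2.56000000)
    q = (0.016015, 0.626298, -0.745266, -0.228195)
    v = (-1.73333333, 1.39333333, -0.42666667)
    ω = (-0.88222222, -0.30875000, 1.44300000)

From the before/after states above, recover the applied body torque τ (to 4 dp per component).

Δω = ω₁−ω₀ = (0.01777778, 0.09125000, 0.44300000)
applied torque τ = (0.0800, 0.0200, 0.1700)

τ = (0.0800, 0.0200, 0.1700)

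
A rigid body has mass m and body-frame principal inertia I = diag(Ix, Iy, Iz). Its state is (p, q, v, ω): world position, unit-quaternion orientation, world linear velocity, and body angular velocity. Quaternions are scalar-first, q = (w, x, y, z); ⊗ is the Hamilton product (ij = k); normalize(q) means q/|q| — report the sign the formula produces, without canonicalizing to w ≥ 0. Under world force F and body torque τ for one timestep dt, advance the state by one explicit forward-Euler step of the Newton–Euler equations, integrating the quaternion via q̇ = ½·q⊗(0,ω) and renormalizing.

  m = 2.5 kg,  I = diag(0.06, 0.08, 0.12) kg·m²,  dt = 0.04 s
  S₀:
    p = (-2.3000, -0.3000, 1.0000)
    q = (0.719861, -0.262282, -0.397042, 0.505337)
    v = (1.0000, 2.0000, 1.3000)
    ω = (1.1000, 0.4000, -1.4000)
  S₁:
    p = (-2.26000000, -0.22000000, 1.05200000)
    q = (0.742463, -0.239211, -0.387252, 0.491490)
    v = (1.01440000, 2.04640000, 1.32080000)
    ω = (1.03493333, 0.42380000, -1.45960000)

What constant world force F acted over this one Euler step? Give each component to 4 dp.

F = (0.9000, 2.9000, 1.3000)

velocity change Δv = (0.01440000, 0.04640000, 0.02080000)
m·(v₁−v₀)/dt = (0.9000, 2.9000, 1.3000)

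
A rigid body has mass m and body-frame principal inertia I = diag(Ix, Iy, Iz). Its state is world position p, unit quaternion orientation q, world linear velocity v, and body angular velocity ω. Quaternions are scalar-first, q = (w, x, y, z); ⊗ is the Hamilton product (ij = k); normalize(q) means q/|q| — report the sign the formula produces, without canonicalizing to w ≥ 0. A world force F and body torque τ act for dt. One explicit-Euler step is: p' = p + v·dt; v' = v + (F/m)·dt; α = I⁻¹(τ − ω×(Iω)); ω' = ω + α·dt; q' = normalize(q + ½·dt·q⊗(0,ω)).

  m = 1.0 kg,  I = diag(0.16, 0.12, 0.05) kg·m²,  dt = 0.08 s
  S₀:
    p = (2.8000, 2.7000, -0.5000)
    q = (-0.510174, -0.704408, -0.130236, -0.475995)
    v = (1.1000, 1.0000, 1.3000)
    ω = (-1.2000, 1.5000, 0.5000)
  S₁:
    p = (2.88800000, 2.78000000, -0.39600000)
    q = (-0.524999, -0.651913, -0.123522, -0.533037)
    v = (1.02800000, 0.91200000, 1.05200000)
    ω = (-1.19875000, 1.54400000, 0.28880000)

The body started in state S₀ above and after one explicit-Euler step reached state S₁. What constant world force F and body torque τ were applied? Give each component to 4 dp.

Δv = v₁−v₀ = (-0.07200000, -0.08800000, -0.24800000)
F = m·Δv/dt = (-0.9000, -1.1000, -3.1000)
ω₁ − ω₀ = (0.00125000, 0.04400000, -0.21120000)
τ = I·(Δω/dt) + ω₀×(Iω₀) = (-0.0500, 0.0000, -0.0600)

F = (-0.9000, -1.1000, -3.1000)
τ = (-0.0500, 0.0000, -0.0600)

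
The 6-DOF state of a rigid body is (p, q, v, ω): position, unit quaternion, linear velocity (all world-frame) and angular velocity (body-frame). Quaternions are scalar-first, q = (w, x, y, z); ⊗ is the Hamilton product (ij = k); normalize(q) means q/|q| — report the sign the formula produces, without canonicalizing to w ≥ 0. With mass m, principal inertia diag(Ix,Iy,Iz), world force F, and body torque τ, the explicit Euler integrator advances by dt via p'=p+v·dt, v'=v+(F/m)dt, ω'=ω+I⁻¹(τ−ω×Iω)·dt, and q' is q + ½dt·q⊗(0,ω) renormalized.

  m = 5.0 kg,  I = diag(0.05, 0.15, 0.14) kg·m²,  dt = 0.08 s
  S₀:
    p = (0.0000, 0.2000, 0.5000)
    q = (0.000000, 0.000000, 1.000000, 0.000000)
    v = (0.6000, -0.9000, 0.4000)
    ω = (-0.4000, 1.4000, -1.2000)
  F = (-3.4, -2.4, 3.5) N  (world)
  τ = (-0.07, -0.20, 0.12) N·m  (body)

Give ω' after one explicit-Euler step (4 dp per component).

ω' = (-0.5389, 1.3164, -1.0994)

angular accel α = (-1.7360, -1.0453, 1.2571)
ω' = ω + α·dt = (-0.5389, 1.3164, -1.0994)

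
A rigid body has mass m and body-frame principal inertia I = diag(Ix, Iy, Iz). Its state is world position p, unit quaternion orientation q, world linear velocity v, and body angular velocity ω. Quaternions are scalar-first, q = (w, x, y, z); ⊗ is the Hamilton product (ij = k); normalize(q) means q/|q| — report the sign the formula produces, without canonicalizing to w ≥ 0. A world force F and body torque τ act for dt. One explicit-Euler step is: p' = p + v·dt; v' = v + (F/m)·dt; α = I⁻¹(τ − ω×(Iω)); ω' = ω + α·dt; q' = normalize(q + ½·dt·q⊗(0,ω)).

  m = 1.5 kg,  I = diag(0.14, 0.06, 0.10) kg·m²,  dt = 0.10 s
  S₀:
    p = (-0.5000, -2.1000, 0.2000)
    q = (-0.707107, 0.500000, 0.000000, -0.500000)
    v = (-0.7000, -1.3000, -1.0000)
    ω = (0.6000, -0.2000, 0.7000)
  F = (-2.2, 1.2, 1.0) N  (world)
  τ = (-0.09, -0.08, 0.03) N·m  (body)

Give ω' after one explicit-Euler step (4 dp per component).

ω' = (0.5397, -0.3613, 0.7204)

ω×(Iω) gyroscopic = (-0.0056, 0.0168, 0.0096)
α = I⁻¹(τ − ω×Iω) = (-0.6029, -1.6133, 0.2040)
ω + α·dt = (0.5397, -0.3613, 0.7204)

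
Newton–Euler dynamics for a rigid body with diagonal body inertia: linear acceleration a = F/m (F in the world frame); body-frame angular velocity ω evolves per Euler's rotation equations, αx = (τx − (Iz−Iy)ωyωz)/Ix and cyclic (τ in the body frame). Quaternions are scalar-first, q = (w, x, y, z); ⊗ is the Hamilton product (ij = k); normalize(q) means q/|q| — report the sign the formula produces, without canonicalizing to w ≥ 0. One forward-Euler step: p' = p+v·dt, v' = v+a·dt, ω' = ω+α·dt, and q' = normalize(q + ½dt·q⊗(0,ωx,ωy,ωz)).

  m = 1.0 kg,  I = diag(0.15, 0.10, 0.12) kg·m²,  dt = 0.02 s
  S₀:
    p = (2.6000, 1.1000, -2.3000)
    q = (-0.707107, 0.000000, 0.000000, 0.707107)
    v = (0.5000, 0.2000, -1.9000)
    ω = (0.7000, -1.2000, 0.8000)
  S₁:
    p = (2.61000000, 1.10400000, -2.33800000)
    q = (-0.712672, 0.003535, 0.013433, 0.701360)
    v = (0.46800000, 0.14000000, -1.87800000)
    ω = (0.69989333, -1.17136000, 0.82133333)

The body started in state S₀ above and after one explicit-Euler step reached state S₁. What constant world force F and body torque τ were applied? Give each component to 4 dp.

F = (-1.6000, -3.0000, 1.1000)
τ = (-0.0200, 0.1600, 0.1700)

v₁ − v₀ = (-0.03200000, -0.06000000, 0.02200000)
m·(v₁−v₀)/dt = (-1.6000, -3.0000, 1.1000)
ω₁ − ω₀ = (-0.00010667, 0.02864000, 0.02133333)
precession coupling = (-0.0192, 0.0168, 0.0420)
I·α + gyro = (-0.0200, 0.1600, 0.1700)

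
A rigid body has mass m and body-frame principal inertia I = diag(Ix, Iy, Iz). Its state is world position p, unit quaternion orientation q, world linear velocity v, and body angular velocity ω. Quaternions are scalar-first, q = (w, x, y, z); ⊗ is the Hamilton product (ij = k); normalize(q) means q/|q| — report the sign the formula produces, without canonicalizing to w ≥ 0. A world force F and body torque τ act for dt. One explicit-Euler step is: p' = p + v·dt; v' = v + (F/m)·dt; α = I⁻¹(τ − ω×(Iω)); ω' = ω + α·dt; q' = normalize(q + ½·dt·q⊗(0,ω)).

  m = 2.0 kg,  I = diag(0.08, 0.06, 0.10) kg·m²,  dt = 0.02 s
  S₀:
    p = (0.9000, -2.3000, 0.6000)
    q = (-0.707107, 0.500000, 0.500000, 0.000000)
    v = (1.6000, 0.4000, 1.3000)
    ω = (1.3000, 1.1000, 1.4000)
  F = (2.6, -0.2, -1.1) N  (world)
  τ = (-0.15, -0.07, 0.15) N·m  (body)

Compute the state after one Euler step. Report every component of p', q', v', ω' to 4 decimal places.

angular accel α = (-2.6450, -0.5600, 1.7860)
ω' = ω + α·dt = (1.2471, 1.0888, 1.4357)
q⊗(0,ω) = (-1.2000000, -0.2192391, -1.4778177, -1.0899498)
q' = normalize(q + ½dt·q⊗(0,ω)) = (-0.7189, 0.4977, 0.4851, -0.0109)
new position p' = (0.9320, -2.2920, 0.6260)
v' = v + a·dt = (1.6260, 0.3980, 1.2890)

p' = (0.9320, -2.2920, 0.6260)
q' = (-0.7189, 0.4977, 0.4851, -0.0109)
v' = (1.6260, 0.3980, 1.2890)
ω' = (1.2471, 1.0888, 1.4357)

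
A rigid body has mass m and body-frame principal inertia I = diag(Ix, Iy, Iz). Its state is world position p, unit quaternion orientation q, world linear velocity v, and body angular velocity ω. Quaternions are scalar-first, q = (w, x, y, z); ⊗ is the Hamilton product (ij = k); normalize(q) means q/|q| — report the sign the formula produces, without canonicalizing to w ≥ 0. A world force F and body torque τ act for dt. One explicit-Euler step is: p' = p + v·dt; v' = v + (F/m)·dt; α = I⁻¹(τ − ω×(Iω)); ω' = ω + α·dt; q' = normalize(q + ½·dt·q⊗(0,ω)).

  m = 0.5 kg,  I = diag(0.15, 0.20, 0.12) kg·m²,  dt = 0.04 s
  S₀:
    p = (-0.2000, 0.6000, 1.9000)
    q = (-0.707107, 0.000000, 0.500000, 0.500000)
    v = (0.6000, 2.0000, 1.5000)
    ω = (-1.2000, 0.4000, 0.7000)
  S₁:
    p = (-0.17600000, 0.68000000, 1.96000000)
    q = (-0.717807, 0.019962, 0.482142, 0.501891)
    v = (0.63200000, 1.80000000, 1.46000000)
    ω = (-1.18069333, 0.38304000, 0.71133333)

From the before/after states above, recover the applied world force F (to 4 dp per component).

v₁ − v₀ = (0.03200000, -0.20000000, -0.04000000)
m·(v₁−v₀)/dt = (0.4000, -2.5000, -0.5000)

F = (0.4000, -2.5000, -0.5000)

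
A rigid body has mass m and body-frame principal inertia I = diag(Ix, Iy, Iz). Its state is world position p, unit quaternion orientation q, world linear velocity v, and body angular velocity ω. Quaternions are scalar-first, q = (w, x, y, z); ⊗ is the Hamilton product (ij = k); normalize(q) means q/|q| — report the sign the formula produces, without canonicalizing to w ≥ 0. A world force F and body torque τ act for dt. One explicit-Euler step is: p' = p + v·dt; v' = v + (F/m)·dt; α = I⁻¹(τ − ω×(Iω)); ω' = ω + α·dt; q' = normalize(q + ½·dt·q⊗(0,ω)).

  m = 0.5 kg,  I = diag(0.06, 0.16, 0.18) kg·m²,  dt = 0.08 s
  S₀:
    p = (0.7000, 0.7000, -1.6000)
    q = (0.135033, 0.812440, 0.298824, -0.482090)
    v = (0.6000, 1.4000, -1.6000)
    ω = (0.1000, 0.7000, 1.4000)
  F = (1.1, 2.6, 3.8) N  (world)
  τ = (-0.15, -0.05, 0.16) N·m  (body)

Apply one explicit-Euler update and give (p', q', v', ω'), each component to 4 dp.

p' = (0.7480, 0.8120, -1.7280)
q' = (0.1501, 0.8416, 0.2547, -0.4521)
v' = (0.7760, 1.8160, -0.9920)
ω' = (-0.1261, 0.6834, 1.4680)

angular accel α = (-2.8267, -0.2075, 0.8500)
ω' = ω + α·dt = (-0.1261, 0.6834, 1.4680)
Hamilton product q⊗(0,ω) = (0.3845052, 0.7693199, -1.0911019, 0.7278718)
q' = normalize(q + ½dt·q⊗(0,ω)) = (0.1501, 0.8416, 0.2547, -0.4521)
p + v·dt = (0.7480, 0.8120, -1.7280)
new velocity v' = (0.7760, 1.8160, -0.9920)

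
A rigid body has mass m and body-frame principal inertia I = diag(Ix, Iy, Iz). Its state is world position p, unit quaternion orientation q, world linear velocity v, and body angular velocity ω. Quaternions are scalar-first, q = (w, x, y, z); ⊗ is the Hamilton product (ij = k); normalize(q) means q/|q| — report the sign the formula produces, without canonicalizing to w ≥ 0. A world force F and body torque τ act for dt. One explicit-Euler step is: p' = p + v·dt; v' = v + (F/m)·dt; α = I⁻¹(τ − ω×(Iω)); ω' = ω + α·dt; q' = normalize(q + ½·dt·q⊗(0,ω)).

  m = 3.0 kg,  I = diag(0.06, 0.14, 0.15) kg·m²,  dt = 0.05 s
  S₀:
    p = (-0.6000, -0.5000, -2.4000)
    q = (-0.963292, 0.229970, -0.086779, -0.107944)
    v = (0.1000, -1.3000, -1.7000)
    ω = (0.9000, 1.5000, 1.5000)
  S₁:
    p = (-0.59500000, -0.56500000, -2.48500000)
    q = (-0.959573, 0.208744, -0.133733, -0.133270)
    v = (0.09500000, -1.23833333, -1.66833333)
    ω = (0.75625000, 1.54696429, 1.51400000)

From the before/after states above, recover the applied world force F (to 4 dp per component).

F = (-0.3000, 3.7000, 1.9000)

Δv = v₁−v₀ = (-0.00500000, 0.06166667, 0.03166667)
F = m·Δv/dt = (-0.3000, 3.7000, 1.9000)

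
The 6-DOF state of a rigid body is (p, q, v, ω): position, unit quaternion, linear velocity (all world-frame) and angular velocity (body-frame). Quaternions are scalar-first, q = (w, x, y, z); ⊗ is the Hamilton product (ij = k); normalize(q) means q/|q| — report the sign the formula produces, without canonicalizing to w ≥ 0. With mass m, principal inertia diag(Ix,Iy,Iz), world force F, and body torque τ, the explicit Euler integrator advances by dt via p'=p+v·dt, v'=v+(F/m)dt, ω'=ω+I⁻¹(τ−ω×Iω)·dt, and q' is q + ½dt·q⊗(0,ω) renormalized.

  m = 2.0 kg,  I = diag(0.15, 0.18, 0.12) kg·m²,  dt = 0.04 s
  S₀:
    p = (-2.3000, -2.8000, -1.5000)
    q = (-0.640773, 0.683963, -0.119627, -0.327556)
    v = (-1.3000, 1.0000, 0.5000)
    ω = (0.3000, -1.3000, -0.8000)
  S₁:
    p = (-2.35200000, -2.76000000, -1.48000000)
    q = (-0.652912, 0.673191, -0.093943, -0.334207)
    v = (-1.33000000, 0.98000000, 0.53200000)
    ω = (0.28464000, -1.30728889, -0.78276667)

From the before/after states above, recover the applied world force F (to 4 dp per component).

v₁ − v₀ = (-0.03000000, -0.02000000, 0.03200000)
applied force F = (-1.5000, -1.0000, 1.6000)

F = (-1.5000, -1.0000, 1.6000)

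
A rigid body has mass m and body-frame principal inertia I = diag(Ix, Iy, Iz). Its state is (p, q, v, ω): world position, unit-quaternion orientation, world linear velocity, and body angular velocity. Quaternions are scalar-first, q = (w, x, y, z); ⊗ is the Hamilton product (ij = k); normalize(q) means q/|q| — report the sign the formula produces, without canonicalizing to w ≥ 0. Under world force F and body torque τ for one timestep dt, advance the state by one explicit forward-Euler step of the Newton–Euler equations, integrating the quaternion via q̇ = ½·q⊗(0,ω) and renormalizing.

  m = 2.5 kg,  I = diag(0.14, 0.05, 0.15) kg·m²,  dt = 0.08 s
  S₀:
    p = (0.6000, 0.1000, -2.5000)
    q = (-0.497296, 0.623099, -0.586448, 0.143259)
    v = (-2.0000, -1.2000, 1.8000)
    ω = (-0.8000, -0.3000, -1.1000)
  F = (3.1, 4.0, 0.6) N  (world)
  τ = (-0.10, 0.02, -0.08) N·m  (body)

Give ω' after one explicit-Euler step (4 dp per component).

ω' = (-0.8760, -0.2539, -1.1311)

precession coupling ω×(Iω) = (0.0330, -0.0088, -0.0216)
α = I⁻¹(τ − ω×Iω) = (-0.9500, 0.5760, -0.3893)
new body rate ω' = (-0.8760, -0.2539, -1.1311)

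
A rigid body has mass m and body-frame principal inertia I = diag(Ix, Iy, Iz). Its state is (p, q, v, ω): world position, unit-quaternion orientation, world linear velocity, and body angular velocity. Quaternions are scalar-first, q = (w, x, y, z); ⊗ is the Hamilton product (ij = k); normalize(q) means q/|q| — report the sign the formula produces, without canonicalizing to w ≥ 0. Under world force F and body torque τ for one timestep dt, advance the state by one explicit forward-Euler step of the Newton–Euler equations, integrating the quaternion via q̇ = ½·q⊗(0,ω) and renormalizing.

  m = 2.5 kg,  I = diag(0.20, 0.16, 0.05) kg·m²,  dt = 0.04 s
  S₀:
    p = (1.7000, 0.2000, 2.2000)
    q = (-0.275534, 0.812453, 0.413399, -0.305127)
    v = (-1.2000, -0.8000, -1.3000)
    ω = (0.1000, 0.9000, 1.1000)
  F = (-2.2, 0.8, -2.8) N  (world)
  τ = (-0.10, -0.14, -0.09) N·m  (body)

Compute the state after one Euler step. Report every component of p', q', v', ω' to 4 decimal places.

p' = (1.6520, 0.1680, 2.1480)
q' = (-0.2778, 0.8262, 0.3898, -0.2973)
v' = (-1.2352, -0.7872, -1.3448)
ω' = (0.1018, 0.8609, 1.0309)

ω×(Iω) gyroscopic = (-0.1089, 0.0165, -0.0036)
α = I⁻¹(τ − ω×Iω) = (0.0445, -0.9781, -1.7280)
ω' = ω + α·dt = (0.1018, 0.8609, 1.0309)
Hamilton product q⊗(0,ω) = (-0.1176647, 0.7017998, -1.1721916, 0.3867804)
q' = normalize(q + ½dt·q⊗(0,ω)) = (-0.2778, 0.8262, 0.3898, -0.2973)
a = F/m = (-0.8800, 0.3200, -1.1200)
p' = p + v·dt = (1.6520, 0.1680, 2.1480)
new velocity v' = (-1.2352, -0.7872, -1.3448)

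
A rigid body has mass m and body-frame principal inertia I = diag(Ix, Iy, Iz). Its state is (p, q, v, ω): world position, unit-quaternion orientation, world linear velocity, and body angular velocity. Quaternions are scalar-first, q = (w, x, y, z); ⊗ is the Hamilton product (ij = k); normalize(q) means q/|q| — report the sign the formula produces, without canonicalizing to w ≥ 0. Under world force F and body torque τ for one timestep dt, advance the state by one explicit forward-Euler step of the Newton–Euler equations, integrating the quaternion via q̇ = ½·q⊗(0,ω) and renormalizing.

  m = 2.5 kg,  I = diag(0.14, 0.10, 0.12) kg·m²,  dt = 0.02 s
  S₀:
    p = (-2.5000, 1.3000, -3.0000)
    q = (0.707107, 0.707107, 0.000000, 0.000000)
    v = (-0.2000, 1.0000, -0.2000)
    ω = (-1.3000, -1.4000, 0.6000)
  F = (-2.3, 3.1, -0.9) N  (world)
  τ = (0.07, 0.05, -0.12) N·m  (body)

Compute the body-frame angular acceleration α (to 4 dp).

α = (0.6200, 0.6560, -0.3933)

ω×(Iω) gyroscopic = (-0.0168, -0.0156, -0.0728)
(τ − ω×Iω)/I = (0.6200, 0.6560, -0.3933)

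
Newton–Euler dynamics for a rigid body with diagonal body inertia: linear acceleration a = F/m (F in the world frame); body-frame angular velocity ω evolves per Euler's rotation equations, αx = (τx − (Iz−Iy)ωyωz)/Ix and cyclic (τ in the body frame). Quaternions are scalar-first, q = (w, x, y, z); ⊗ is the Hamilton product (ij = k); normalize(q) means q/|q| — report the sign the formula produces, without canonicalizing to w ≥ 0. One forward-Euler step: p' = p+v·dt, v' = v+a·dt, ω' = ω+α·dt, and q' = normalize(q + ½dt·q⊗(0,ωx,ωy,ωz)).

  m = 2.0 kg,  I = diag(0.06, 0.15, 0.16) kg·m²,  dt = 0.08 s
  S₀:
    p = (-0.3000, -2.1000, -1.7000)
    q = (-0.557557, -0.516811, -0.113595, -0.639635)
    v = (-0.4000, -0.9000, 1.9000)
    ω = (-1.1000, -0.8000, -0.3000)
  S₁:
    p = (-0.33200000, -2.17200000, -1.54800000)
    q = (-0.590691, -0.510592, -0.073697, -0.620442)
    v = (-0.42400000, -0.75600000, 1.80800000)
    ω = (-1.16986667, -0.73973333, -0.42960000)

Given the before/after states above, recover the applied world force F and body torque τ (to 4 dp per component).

F = (-0.6000, 3.6000, -2.3000)
τ = (-0.0500, 0.0800, -0.1800)

Δv = v₁−v₀ = (-0.02400000, 0.14400000, -0.09200000)
m·(v₁−v₀)/dt = (-0.6000, 3.6000, -2.3000)
ω₁ − ω₀ = (-0.06986667, 0.06026667, -0.12960000)
precession coupling = (0.0024, -0.0330, 0.0792)
applied torque τ = (-0.0500, 0.0800, -0.1800)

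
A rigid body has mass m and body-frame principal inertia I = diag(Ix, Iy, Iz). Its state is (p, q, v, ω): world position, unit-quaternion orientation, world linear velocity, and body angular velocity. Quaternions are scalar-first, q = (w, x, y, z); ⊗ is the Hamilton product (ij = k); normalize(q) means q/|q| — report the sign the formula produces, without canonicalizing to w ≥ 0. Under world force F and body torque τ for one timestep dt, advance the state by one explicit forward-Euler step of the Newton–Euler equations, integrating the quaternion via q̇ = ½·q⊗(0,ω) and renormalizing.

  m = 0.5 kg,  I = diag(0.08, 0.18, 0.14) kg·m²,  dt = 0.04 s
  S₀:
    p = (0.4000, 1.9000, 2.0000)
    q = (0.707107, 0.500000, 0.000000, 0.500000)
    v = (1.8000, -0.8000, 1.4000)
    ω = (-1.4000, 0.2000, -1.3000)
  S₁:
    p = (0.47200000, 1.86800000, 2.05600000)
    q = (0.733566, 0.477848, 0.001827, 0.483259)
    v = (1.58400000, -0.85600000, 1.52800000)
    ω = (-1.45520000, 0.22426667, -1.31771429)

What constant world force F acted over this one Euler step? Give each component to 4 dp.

F = (-2.7000, -0.7000, 1.6000)

Δv = v₁−v₀ = (-0.21600000, -0.05600000, 0.12800000)
m·(v₁−v₀)/dt = (-2.7000, -0.7000, 1.6000)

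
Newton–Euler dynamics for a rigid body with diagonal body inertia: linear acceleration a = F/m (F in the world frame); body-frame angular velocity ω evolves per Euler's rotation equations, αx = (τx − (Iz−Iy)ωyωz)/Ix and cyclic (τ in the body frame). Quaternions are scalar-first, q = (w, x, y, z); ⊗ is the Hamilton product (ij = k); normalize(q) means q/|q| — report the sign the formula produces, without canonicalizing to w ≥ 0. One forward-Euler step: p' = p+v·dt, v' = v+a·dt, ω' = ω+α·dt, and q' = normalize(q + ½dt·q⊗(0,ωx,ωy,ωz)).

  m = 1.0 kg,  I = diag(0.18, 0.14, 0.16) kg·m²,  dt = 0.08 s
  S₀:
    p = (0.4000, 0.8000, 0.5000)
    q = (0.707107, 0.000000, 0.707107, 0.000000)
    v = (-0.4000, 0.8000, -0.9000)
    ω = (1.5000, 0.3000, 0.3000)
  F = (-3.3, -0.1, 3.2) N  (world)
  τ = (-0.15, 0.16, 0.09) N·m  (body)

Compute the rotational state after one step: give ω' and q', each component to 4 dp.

gyro term ω×Iω = (0.0018, 0.0090, -0.0180)
α = I⁻¹(τ − ω×Iω) = (-0.8433, 1.0786, 0.6750)
ω + α·dt = (1.4325, 0.3863, 0.3540)
Hamilton product q⊗(0,ω) = (-0.2121321, 1.2727926, 0.2121321, -0.8485284)
q' = normalize(q + ½dt·q⊗(0,ω)) = (0.6973, 0.0508, 0.7142, -0.0339)

ω' = (1.4325, 0.3863, 0.3540)
q' = (0.6973, 0.0508, 0.7142, -0.0339)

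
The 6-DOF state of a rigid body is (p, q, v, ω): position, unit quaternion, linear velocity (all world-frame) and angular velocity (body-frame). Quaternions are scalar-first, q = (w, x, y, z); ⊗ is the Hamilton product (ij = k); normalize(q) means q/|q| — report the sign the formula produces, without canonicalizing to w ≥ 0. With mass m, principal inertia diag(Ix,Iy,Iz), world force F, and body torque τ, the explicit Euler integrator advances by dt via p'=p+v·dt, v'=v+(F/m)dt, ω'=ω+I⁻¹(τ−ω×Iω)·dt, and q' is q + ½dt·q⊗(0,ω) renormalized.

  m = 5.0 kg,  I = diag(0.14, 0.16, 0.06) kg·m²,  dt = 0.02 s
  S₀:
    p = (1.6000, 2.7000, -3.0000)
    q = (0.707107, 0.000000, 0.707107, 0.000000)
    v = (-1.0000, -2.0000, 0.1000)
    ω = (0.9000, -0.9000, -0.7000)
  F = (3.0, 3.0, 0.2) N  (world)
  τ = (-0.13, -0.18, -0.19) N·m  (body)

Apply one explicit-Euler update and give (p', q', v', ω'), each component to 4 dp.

p' = (1.5800, 2.6600, -2.9980)
q' = (0.7134, 0.0014, 0.7007, -0.0113)
v' = (-0.9880, -1.9880, 0.1008)
ω' = (0.8904, -0.9162, -0.7579)

gyro term ω×Iω = (-0.0630, -0.0504, -0.0162)
(τ − ω×Iω)/I = (-0.4786, -0.8100, -2.8967)
ω' = ω + α·dt = (0.8904, -0.9162, -0.7579)
Hamilton product q⊗(0,ω) = (0.6363963, 0.1414214, -0.6363963, -1.1313712)
q' = normalize(q + ½dt·q⊗(0,ω)) = (0.7134, 0.0014, 0.7007, -0.0113)
a = (0.6000, 0.6000, 0.0400)
p + v·dt = (1.5800, 2.6600, -2.9980)
new velocity v' = (-0.9880, -1.9880, 0.1008)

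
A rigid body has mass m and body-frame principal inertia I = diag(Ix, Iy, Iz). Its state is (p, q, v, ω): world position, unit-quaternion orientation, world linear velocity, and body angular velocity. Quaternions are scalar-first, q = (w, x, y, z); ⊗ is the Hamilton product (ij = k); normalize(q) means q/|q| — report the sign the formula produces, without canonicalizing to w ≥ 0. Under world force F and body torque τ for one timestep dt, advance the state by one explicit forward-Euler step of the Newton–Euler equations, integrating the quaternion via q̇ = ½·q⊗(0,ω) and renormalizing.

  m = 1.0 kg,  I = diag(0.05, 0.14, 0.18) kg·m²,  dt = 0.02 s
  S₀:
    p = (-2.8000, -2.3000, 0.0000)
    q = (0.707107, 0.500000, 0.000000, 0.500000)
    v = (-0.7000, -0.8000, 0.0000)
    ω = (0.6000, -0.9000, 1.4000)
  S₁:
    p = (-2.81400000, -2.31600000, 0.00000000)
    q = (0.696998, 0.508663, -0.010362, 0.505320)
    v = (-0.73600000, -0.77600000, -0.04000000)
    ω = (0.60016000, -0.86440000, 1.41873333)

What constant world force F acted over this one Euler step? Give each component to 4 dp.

v₁ − v₀ = (-0.03600000, 0.02400000, -0.04000000)
m·(v₁−v₀)/dt = (-1.8000, 1.2000, -2.0000)

F = (-1.8000, 1.2000, -2.0000)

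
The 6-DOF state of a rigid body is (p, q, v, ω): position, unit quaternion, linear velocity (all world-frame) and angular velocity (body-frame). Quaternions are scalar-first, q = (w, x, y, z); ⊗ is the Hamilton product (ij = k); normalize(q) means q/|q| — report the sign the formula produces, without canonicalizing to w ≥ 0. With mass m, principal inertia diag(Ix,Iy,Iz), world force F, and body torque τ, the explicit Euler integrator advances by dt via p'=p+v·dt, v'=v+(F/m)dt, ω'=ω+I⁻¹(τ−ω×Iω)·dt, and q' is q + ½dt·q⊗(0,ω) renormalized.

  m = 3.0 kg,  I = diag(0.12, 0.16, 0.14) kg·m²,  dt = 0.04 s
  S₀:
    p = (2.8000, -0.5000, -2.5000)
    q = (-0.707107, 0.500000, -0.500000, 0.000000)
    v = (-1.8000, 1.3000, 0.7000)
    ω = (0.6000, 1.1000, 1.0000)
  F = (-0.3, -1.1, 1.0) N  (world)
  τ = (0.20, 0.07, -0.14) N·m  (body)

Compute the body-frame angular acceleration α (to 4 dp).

α = (1.8500, 0.5125, -1.1886)

gyro term ω×Iω = (-0.0220, -0.0120, 0.0264)
angular accel α = (1.8500, 0.5125, -1.1886)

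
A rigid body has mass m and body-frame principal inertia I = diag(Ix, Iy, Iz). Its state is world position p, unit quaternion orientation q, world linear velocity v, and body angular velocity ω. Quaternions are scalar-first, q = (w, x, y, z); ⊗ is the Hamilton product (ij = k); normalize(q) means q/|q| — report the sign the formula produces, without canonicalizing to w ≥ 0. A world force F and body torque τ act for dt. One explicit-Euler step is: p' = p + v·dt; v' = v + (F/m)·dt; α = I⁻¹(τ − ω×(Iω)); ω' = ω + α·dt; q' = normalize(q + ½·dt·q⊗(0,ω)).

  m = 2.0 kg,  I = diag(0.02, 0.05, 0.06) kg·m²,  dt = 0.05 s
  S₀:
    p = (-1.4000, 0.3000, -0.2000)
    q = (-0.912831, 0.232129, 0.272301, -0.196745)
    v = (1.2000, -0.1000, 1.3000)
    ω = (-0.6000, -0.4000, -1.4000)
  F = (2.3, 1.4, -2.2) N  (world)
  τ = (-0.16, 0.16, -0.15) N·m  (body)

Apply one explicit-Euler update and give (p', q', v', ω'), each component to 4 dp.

p' = (-1.3400, 0.2950, -0.1350)
q' = (-0.9128, 0.2341, 0.2923, -0.1629)
v' = (1.2575, -0.0650, 1.2450)
ω' = (-1.0140, -0.2064, -1.5310)

α = I⁻¹(τ − ω×Iω) = (-8.2800, 3.8720, -2.6200)
new body rate ω' = (-1.0140, -0.2064, -1.5310)
Hamilton product q⊗(0,ω) = (-0.0272452, 0.0877792, 0.8081600, 1.3484924)
q' = normalize(q + ½dt·q⊗(0,ω)) = (-0.9128, 0.2341, 0.2923, -0.1629)
p' = p + v·dt = (-1.3400, 0.2950, -0.1350)
v + (F/m)dt = (1.2575, -0.0650, 1.2450)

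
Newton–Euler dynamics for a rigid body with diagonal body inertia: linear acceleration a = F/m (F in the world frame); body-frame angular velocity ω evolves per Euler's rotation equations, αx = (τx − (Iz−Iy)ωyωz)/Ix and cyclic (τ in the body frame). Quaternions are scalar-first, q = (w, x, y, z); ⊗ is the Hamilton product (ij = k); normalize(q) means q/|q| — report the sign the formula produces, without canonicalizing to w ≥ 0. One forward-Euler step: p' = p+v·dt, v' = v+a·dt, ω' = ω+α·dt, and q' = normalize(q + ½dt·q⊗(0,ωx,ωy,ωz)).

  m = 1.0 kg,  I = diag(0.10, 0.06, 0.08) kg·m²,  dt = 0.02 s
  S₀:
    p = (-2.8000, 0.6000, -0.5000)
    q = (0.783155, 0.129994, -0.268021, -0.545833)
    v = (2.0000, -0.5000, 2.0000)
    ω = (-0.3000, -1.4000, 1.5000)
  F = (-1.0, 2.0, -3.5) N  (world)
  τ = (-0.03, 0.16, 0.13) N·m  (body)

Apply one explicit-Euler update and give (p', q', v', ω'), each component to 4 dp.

p' = (-2.7600, 0.5900, -0.4600)
q' = (0.7878, 0.1160, -0.2792, -0.5366)
v' = (1.9800, -0.4600, 1.9300)
ω' = (-0.2976, -1.3437, 1.5367)

new position p' = (-2.7600, 0.5900, -0.4600)
v + (F/m)dt = (1.9800, -0.4600, 1.9300)
gyro term ω×Iω = (-0.0420, -0.0090, -0.0168)
angular accel α = (0.1200, 2.8167, 1.8350)
ω + α·dt = (-0.2976, -1.3437, 1.5367)
Hamilton product q⊗(0,ω) = (0.4825183, -1.4011442, -1.1276581, 0.9123346)
q' = normalize(q + ½dt·q⊗(0,ω)) = (0.7878, 0.1160, -0.2792, -0.5366)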